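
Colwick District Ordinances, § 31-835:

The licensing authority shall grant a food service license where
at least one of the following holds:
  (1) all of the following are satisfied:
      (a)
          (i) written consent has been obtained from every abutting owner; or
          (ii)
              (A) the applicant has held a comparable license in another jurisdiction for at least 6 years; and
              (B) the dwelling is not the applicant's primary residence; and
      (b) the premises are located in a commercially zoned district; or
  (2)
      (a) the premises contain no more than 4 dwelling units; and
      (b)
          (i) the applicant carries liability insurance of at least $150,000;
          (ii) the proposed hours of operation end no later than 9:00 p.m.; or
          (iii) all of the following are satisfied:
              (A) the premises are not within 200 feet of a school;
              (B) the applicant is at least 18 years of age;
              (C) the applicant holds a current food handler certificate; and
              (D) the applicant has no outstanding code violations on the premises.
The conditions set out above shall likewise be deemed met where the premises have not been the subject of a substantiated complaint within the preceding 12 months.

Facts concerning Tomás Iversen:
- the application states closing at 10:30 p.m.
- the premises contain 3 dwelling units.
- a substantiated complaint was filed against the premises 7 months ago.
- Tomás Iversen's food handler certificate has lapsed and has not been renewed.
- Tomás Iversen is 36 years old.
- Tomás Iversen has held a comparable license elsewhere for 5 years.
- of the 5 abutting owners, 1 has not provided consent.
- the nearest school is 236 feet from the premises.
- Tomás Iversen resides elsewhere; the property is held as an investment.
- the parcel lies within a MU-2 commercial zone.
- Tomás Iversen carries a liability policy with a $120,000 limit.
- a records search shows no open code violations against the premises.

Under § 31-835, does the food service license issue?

No — denied.

(i) all abutters consent — not met.
(A) prior license ≥ 6 yr — not satisfied.
(B) not (primary residence) — met.
(ii) = F AND T = false.
So (a) is not satisfied (F OR F).
(b) commercially zoned — holds.
(1): F AND T → false.
(a) ≤ 4 units — satisfied.
(i) insurance ≥ $150,000 — not satisfied.
(ii) closes by 9 p.m. — not met.
(A) ≥200 ft from school — satisfied.
(B) age ≥ 18 — satisfied.
(C) food handler cert. — not satisfied.
(D) no code violations — holds.
(iii): T AND T AND F AND T → false.
So (b) is not satisfied (F OR F OR F).
(2): T AND F → false.
Overall = F OR F = false.
Exception (no complaint in 12 mo.) — not satisfied.
Result: main false OR exception false → false.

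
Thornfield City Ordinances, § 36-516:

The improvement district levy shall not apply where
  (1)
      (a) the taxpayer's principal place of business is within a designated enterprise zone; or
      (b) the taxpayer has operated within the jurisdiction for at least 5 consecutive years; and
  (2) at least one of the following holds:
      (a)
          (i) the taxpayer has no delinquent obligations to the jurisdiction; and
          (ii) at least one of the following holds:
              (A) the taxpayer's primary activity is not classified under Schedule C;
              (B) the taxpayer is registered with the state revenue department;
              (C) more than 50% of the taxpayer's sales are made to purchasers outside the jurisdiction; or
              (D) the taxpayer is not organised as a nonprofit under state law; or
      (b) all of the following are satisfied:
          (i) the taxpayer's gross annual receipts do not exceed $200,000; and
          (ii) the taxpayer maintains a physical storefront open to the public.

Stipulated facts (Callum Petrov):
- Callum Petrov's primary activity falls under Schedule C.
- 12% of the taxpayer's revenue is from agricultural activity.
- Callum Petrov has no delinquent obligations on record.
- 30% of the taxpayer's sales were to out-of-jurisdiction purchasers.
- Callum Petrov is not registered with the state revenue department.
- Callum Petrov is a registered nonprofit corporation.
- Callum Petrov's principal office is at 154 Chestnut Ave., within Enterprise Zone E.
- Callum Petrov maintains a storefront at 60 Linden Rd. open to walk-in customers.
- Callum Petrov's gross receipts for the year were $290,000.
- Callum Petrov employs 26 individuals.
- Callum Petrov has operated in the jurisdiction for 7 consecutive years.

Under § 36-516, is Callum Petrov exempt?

No — not exempt.

(a) in enterprise zone — satisfied.
(b) ≥ 5 yrs in jurisdiction — holds.
(1) = T OR T = true.
(i) no delinquency — met.
(A) not (Schedule C activity) — fails.
(B) state-registered — not satisfied.
(C) >50% out-of-jur. sales — not satisfied.
(D) not (nonprofit) — fails.
(ii): F OR F OR F OR F → false.
So (a) is not satisfied (T AND F).
(i) receipts ≤ $200,000 — not satisfied.
(ii) has storefront — met.
(b): F AND T → false.
So (2) is not satisfied (F OR F).
So Overall is not satisfied (T AND F).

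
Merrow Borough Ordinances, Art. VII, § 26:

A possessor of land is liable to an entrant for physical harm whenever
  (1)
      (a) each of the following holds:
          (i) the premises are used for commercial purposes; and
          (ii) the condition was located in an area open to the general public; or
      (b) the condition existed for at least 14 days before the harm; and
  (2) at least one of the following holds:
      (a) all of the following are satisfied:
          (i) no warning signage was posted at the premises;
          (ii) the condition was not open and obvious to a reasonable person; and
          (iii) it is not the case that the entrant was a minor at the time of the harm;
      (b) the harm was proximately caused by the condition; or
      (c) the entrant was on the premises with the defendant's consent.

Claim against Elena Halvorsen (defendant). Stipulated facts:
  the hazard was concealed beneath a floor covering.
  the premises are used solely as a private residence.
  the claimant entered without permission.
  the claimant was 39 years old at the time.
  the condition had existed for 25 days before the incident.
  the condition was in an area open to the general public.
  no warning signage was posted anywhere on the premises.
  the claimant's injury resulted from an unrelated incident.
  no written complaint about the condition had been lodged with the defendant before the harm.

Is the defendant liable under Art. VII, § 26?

(i) commercial use — fails.
(ii) public area — satisfied.
(a): F AND T → false.
(b) condition ≥14 days old — holds.
(1) = F OR T = true.
(i) no signage posted — met.
(ii) not open/obvious — satisfied.
(iii) not (entrant a minor) — satisfied.
(a) = T AND T AND T = true.
(b) proximate cause — not satisfied.
(c) consent to enter — not met.
(2): T OR F OR F → true.
Overall: T AND T → true.

Yes — liable.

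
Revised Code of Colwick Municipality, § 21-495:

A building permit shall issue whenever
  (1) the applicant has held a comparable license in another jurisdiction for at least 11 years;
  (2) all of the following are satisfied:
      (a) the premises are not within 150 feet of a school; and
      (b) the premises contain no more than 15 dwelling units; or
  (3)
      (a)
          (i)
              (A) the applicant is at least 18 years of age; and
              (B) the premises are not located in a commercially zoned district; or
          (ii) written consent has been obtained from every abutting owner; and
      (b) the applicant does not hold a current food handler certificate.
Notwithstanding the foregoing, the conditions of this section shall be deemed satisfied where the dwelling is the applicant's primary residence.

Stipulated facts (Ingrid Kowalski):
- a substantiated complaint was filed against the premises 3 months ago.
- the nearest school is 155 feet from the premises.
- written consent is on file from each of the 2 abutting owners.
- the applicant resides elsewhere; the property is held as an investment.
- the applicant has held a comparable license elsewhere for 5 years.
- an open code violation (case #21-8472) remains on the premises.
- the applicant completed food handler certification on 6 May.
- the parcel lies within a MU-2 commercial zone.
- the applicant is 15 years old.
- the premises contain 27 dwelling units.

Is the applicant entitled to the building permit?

No — denied.

(1) prior license ≥ 11 yr — not satisfied.
(a) ≥150 ft from school — satisfied.
(b) ≤ 15 units — fails.
(2): T AND F → false.
(A) age ≥ 18 — not satisfied.
(B) not (commercially zoned) — not met.
(i) = F AND F = false.
(ii) all abutters consent — met.
So (a) is satisfied (F OR T).
(b) not (food handler cert.) — not satisfied.
So (3) is not satisfied (T AND F).
So Overall is not satisfied (F OR F OR F).
Exception (primary residence) — not satisfied.
Result: main false OR exception false → false.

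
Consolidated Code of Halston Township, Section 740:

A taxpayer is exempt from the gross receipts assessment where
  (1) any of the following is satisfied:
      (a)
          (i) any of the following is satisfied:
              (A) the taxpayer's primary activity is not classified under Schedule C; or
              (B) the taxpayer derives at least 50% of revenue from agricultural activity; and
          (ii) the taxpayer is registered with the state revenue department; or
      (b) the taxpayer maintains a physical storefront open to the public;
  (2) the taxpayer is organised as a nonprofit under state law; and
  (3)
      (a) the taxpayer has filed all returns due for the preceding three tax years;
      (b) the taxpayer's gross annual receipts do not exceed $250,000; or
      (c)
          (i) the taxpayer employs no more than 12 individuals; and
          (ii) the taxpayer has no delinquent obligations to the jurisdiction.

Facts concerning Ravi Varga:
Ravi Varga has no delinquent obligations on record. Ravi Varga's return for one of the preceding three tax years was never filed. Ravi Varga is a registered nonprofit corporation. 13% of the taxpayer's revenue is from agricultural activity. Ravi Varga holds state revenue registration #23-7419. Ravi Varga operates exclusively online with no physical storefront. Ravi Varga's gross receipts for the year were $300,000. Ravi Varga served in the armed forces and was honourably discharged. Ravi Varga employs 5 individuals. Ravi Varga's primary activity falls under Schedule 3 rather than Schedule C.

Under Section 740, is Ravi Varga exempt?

Yes — exempt.

(A) not (Schedule C activity) — holds.
(B) ≥50% agricultural — not satisfied.
(i): T OR F → true.
(ii) state-registered — met.
So (a) is satisfied (T AND T).
(b) has storefront — fails.
(1) = T OR F = true.
(2) nonprofit — satisfied.
(a) returns current — not met.
(b) receipts ≤ $250,000 — not met.
(i) ≤ 12 employees — holds.
(ii) no delinquency — satisfied.
(c): T AND T → true.
So (3) is satisfied (F OR F OR T).
Overall: T AND T AND T → true.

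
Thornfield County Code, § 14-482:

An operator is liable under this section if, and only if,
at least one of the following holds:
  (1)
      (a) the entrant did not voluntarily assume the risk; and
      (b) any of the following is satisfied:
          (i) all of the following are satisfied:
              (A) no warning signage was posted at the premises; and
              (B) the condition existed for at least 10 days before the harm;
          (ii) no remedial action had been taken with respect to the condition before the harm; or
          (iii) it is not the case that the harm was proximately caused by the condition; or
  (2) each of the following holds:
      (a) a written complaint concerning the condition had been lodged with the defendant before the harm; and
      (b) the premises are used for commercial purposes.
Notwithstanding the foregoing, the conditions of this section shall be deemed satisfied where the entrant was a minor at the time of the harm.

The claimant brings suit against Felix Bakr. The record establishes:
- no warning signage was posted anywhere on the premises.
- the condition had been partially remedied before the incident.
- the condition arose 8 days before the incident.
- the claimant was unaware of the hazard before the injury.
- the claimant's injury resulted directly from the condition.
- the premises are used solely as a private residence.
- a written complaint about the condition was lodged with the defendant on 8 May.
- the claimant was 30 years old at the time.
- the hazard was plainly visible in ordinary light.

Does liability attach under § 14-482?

(a) no assumed risk — satisfied.
(A) no signage posted — holds.
(B) condition ≥10 days old — fails.
So (i) is not satisfied (T AND F).
(ii) no remedial action — fails.
(iii) not (proximate cause) — not satisfied.
So (b) is not satisfied (F OR F OR F).
(1): T AND F → false.
(a) complaint lodged — holds.
(b) commercial use — fails.
(2): T AND F → false.
Overall: F OR F → false.
Exception (entrant a minor) — not satisfied.
Result: main false OR exception false → false.

No — not liable.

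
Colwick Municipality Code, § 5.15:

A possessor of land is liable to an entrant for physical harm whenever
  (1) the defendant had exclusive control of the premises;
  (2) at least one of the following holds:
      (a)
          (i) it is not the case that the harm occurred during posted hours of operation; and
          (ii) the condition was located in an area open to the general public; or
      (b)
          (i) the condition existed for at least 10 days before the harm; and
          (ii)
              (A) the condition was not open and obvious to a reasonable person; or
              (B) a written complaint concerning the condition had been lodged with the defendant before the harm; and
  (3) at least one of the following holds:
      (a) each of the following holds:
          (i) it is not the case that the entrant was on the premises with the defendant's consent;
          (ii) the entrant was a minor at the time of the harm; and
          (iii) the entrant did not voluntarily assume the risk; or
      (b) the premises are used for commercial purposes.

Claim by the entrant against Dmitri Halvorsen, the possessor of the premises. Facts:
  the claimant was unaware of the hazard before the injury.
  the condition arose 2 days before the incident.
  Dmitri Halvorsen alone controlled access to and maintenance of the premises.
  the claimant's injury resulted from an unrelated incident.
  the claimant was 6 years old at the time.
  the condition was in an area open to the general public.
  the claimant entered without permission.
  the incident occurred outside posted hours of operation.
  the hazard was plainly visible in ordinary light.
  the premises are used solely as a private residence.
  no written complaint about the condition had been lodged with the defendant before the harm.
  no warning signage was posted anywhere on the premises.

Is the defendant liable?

(1) exclusive control — satisfied.
(i) not (during posted hours) — met.
(ii) public area — met.
(a) = T AND T = true.
(i) condition ≥10 days old — not satisfied.
(A) not open/obvious — not satisfied.
(B) complaint lodged — fails.
(ii): F OR F → false.
(b) = F AND F = false.
(2) = T OR F = true.
(i) not (consent to enter) — satisfied.
(ii) entrant a minor — met.
(iii) no assumed risk — met.
(a): T AND T AND T → true.
(b) commercial use — fails.
So (3) is satisfied (T OR F).
Overall = T AND T AND T = true.

Yes — liable.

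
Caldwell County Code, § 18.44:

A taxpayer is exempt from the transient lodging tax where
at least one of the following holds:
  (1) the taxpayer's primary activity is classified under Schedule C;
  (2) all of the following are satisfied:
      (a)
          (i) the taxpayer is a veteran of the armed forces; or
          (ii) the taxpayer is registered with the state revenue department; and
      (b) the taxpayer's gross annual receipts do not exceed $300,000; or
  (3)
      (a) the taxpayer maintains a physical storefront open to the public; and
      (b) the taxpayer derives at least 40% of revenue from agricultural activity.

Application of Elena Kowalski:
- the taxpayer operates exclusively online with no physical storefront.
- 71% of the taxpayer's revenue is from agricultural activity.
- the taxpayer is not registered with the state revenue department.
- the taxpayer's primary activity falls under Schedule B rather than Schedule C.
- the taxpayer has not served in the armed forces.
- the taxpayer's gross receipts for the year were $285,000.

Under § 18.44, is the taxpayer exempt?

(1) Schedule C activity — not satisfied.
(i) veteran — fails.
(ii) state-registered — fails.
So (a) is not satisfied (F OR F).
(b) receipts ≤ $300,000 — satisfied.
So (2) is not satisfied (F AND T).
(a) has storefront — not satisfied.
(b) ≥40% agricultural — met.
(3) = F AND T = false.
So Overall is not satisfied (F OR F OR F).

No — not exempt.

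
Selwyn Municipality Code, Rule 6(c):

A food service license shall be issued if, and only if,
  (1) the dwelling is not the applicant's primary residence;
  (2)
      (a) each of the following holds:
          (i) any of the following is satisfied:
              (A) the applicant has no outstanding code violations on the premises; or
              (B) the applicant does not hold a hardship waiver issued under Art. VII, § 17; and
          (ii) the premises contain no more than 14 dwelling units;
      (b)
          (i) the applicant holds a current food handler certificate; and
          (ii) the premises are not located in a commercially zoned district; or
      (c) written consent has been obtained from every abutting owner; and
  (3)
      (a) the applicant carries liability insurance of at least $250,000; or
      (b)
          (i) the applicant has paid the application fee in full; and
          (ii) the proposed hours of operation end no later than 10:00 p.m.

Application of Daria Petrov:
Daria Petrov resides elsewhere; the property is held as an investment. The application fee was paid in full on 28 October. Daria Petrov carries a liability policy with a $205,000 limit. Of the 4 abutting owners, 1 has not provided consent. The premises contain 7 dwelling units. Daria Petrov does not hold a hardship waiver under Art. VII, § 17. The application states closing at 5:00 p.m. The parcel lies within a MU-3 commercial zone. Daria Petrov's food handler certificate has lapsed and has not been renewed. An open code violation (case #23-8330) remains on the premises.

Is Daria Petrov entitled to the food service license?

Yes — granted.

(1) not (primary residence) — satisfied.
(A) no code violations — not satisfied.
(B) not (hardship waiver) — holds.
So (i) is satisfied (F OR T).
(ii) ≤ 14 units — satisfied.
(a): T AND T → true.
(i) food handler cert. — not satisfied.
(ii) not (commercially zoned) — not satisfied.
(b): F AND F → false.
(c) all abutters consent — fails.
(2): T OR F OR F → true.
(a) insurance ≥ $250,000 — fails.
(i) fee paid — satisfied.
(ii) closes by 10 p.m. — satisfied.
(b) = T AND T = true.
(3) = F OR T = true.
So Overall is satisfied (T AND T AND T).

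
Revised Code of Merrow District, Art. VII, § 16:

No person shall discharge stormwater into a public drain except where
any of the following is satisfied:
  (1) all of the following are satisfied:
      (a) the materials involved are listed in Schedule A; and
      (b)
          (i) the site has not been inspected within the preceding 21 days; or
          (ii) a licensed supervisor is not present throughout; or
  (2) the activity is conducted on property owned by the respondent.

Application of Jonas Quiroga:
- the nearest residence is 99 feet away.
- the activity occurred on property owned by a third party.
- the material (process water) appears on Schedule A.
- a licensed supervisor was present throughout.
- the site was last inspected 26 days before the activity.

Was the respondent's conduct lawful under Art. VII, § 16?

Yes — lawful.

(a) Schedule A material — met.
(i) not (site inspected) — met.
(ii) not (supervisor present) — fails.
(b): T OR F → true.
(1): T AND T → true.
(2) own property — fails.
So Overall is satisfied (T OR F).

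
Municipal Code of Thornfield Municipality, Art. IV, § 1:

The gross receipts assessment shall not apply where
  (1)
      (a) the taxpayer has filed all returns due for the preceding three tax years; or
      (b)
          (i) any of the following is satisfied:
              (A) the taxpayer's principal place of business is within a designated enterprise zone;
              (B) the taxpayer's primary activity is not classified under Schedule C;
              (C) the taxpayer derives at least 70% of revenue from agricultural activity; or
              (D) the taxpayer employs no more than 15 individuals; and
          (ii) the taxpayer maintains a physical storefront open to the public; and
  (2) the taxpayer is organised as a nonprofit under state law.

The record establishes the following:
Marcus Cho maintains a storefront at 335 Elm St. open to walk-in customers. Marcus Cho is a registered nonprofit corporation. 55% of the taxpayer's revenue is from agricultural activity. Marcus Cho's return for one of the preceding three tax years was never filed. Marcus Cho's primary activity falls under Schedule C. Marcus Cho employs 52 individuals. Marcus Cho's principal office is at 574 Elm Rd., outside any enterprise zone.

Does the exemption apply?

No — not exempt.

(a) returns current — fails.
(A) in enterprise zone — not satisfied.
(B) not (Schedule C activity) — not met.
(C) ≥70% agricultural — not satisfied.
(D) ≤ 15 employees — not satisfied.
(i): F OR F OR F OR F → false.
(ii) has storefront — satisfied.
(b) = F AND T = false.
So (1) is not satisfied (F OR F).
(2) nonprofit — holds.
So Overall is not satisfied (F AND T).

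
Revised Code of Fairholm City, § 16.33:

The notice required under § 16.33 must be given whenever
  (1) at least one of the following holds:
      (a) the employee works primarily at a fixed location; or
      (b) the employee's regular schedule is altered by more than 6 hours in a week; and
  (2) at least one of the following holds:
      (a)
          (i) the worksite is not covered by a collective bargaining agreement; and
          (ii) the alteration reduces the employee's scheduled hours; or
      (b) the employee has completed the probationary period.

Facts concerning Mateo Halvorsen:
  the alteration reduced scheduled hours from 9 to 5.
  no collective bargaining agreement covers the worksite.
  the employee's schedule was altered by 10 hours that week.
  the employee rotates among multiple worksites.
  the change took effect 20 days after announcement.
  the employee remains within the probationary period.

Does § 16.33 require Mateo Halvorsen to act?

(a) fixed location — fails.
(b) schedule shift > 6h — satisfied.
So (1) is satisfied (F OR T).
(i) no CBA — holds.
(ii) hours reduced — holds.
(a): T AND T → true.
(b) past probation — not met.
(2) = T OR F = true.
So Overall is satisfied (T AND T).

Yes — required.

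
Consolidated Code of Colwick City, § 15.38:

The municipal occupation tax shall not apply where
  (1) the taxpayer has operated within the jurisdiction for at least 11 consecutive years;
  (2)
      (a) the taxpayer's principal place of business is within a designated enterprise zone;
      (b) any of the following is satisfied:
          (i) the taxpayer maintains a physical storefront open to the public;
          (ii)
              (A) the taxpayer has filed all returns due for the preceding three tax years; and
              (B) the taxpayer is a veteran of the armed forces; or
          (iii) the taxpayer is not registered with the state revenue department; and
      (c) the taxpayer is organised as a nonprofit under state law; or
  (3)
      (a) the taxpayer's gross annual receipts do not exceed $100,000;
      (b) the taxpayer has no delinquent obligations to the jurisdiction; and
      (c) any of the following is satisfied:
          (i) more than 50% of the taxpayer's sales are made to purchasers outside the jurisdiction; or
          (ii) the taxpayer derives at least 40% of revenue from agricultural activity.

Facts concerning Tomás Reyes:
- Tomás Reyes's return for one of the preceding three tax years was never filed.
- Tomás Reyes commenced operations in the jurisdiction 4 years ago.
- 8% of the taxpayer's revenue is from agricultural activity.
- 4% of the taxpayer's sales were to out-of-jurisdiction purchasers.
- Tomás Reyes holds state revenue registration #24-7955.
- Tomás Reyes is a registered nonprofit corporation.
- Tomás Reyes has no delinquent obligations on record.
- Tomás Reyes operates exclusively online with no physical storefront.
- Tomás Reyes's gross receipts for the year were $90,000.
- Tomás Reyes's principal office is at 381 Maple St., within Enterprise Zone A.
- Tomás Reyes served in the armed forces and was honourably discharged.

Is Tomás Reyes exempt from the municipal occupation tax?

No — not exempt.

(1) ≥ 11 yrs in jurisdiction — not satisfied.
(a) in enterprise zone — satisfied.
(i) has storefront — not met.
(A) returns current — not satisfied.
(B) veteran — met.
(ii): F AND T → false.
(iii) not (state-registered) — not satisfied.
(b) = F OR F OR F = false.
(c) nonprofit — holds.
(2): T AND F AND T → false.
(a) receipts ≤ $100,000 — satisfied.
(b) no delinquency — satisfied.
(i) >50% out-of-jur. sales — not satisfied.
(ii) ≥40% agricultural — not satisfied.
(c) = F OR F = false.
(3): T AND T AND F → false.
Overall: F OR F OR F → false.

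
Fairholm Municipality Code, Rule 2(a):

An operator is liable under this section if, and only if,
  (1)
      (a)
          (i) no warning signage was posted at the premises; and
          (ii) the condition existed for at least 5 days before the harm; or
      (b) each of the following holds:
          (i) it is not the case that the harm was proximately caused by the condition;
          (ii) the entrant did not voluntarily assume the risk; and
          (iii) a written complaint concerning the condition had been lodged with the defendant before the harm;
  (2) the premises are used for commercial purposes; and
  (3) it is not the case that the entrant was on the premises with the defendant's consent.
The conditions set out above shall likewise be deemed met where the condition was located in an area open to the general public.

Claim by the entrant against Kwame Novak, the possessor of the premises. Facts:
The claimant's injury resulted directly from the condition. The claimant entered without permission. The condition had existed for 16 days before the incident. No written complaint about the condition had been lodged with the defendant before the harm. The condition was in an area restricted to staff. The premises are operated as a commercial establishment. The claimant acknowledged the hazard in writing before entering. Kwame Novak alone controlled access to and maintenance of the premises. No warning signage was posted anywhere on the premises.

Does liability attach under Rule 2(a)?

Yes — liable.

(i) no signage posted — met.
(ii) condition ≥5 days old — met.
So (a) is satisfied (T AND T).
(i) not (proximate cause) — fails.
(ii) no assumed risk — not satisfied.
(iii) complaint lodged — fails.
(b): F AND F AND F → false.
So (1) is satisfied (T OR F).
(2) commercial use — met.
(3) not (consent to enter) — satisfied.
So Overall is satisfied (T AND T AND T).
Exception (public area) — not satisfied.
Result: main true OR exception false → true.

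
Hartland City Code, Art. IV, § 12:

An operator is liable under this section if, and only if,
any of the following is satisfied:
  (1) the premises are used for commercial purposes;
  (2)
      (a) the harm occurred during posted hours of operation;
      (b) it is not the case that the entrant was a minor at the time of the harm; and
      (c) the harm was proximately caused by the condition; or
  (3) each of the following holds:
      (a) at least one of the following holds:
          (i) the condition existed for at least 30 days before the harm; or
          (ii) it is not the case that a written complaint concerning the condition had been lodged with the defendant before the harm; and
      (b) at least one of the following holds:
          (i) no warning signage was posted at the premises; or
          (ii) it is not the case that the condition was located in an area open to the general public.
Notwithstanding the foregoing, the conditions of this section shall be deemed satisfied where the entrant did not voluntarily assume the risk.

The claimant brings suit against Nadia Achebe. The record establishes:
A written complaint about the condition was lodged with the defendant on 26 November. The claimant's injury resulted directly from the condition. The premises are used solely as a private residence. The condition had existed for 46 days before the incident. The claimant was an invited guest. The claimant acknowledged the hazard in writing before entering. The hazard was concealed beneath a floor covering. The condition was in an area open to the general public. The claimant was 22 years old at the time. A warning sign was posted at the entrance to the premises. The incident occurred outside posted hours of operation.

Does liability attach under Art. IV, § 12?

No — not liable.

(1) commercial use — fails.
(a) during posted hours — not satisfied.
(b) not (entrant a minor) — holds.
(c) proximate cause — holds.
(2): F AND T AND T → false.
(i) condition ≥30 days old — met.
(ii) not (complaint lodged) — not met.
So (a) is satisfied (T OR F).
(i) no signage posted — fails.
(ii) not (public area) — not met.
So (b) is not satisfied (F OR F).
(3): T AND F → false.
Overall: F OR F OR F → false.
Exception (no assumed risk) — not satisfied.
Result: main false OR exception false → false.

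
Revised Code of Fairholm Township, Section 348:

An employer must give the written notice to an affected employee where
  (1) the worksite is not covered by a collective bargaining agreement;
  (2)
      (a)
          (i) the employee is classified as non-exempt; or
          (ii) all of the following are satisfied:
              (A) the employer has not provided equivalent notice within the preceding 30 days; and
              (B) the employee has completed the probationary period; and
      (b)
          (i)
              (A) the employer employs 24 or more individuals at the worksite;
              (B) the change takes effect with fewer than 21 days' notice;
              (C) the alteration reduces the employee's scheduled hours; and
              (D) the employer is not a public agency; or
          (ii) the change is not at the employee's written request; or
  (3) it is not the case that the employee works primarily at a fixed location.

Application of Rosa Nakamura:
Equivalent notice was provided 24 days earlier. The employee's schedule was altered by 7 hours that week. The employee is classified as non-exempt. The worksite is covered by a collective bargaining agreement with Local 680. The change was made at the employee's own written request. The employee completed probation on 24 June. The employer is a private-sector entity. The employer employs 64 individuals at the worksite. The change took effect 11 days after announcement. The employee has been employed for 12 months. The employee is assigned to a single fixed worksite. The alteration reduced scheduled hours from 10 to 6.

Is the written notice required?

Yes — required.

(1) no CBA — not satisfied.
(i) non-exempt — holds.
(A) no recent notice — not met.
(B) past probation — holds.
So (ii) is not satisfied (F AND T).
(a): T OR F → true.
(A) ≥ 24 at site — holds.
(B) < 21 days' notice — met.
(C) hours reduced — holds.
(D) not (public agency) — met.
So (i) is satisfied (T AND T AND T AND T).
(ii) not employee-requested — not met.
(b) = T OR F = true.
(2) = T AND T = true.
(3) not (fixed location) — not met.
So Overall is satisfied (F OR T OR F).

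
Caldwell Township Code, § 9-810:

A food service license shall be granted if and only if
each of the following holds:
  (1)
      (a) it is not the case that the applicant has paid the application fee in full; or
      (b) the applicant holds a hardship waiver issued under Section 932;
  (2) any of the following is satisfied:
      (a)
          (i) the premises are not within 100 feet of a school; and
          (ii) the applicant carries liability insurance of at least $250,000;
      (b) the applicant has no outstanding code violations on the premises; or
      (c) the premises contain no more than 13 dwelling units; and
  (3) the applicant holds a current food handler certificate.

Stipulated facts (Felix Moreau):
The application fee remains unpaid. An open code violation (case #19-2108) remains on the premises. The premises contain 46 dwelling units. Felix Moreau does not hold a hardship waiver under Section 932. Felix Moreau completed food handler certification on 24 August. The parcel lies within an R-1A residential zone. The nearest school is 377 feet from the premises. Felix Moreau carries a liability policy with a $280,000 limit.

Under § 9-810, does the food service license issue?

(a) not (fee paid) — met.
(b) hardship waiver — not met.
(1) = T OR F = true.
(i) ≥100 ft from school — met.
(ii) insurance ≥ $250,000 — met.
(a): T AND T → true.
(b) no code violations — fails.
(c) ≤ 13 units — not met.
(2): T OR F OR F → true.
(3) food handler cert. — holds.
So Overall is satisfied (T AND T AND T).

Yes — granted.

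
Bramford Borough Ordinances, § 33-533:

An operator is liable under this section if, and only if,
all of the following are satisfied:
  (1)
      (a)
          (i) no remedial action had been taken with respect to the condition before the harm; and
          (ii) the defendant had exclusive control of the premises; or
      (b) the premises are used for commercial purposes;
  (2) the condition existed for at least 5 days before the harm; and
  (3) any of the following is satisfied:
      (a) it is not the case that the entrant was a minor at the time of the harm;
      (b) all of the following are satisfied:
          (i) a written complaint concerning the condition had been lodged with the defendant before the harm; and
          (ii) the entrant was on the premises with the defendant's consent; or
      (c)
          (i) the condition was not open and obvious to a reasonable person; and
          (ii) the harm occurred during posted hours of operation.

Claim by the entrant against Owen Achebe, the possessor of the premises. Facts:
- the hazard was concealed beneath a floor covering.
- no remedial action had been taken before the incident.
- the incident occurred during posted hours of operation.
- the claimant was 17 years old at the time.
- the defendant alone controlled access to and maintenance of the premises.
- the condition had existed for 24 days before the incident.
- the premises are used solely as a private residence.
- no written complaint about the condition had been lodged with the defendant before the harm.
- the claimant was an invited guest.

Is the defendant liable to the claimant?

Yes — liable.

(i) no remedial action — met.
(ii) exclusive control — satisfied.
(a): T AND T → true.
(b) commercial use — not met.
So (1) is satisfied (T OR F).
(2) condition ≥5 days old — satisfied.
(a) not (entrant a minor) — not met.
(i) complaint lodged — fails.
(ii) consent to enter — holds.
(b) = F AND T = false.
(i) not open/obvious — satisfied.
(ii) during posted hours — satisfied.
So (c) is satisfied (T AND T).
(3) = F OR F OR T = true.
Overall = T AND T AND T = true.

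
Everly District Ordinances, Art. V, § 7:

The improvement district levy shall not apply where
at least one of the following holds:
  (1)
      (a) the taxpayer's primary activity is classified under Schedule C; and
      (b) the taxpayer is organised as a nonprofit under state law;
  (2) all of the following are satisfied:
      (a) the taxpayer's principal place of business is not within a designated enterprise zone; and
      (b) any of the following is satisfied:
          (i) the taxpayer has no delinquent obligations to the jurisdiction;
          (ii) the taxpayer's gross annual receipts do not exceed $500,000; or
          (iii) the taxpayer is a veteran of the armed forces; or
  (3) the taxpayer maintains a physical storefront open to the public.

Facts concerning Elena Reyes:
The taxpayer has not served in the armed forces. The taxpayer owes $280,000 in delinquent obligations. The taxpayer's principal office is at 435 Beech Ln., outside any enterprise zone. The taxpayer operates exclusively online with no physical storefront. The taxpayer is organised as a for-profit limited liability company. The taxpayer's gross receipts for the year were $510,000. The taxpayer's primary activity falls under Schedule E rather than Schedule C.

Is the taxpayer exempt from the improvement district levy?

(a) Schedule C activity — fails.
(b) nonprofit — not met.
(1) = F AND F = false.
(a) not (in enterprise zone) — holds.
(i) no delinquency — not satisfied.
(ii) receipts ≤ $500,000 — not met.
(iii) veteran — fails.
So (b) is not satisfied (F OR F OR F).
So (2) is not satisfied (T AND F).
(3) has storefront — not met.
Overall: F OR F OR F → false.

No — not exempt.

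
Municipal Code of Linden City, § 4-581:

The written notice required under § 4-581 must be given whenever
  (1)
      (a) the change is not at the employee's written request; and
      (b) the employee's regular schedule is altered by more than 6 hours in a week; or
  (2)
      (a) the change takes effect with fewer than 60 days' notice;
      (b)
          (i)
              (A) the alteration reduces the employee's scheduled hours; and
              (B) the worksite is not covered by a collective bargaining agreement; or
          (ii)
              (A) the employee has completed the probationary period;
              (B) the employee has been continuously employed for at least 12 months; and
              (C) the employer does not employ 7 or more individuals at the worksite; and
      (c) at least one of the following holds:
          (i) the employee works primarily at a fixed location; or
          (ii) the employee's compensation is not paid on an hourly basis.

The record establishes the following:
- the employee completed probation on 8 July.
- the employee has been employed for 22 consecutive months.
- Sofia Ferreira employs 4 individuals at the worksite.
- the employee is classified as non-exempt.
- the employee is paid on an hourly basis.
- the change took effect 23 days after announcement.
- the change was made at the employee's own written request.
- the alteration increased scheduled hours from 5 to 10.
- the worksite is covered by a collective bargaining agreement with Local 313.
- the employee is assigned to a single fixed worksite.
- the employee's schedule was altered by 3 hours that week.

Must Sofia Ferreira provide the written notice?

(a) not employee-requested — fails.
(b) schedule shift > 6h — not met.
So (1) is not satisfied (F AND F).
(a) < 60 days' notice — holds.
(A) hours reduced — fails.
(B) no CBA — not satisfied.
(i): F AND F → false.
(A) past probation — satisfied.
(B) tenure ≥ 12 mo. — satisfied.
(C) not (≥ 7 at site) — satisfied.
(ii) = T AND T AND T = true.
(b): F OR T → true.
(i) fixed location — met.
(ii) not (hourly-paid) — fails.
(c): T OR F → true.
(2) = T AND T AND T = true.
Overall: F OR T → true.

Yes — required.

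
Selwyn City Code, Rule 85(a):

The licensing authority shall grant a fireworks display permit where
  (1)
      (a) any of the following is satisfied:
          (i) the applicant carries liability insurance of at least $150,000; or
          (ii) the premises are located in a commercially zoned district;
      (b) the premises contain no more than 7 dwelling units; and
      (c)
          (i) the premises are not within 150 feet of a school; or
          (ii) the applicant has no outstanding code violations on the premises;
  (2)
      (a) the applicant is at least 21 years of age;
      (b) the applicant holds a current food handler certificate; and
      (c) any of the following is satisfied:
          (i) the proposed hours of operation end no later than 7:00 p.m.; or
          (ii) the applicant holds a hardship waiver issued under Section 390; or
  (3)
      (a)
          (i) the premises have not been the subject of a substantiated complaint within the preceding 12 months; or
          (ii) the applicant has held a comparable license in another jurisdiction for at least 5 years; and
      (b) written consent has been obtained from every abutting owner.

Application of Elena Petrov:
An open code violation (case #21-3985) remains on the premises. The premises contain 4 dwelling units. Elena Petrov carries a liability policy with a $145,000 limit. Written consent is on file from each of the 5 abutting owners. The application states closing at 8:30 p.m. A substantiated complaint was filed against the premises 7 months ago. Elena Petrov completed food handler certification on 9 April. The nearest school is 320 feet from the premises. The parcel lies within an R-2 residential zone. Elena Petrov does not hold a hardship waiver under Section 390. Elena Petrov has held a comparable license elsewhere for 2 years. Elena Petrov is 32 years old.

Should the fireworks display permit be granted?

(i) insurance ≥ $150,000 — fails.
(ii) commercially zoned — not satisfied.
(a): F OR F → false.
(b) ≤ 7 units — met.
(i) ≥150 ft from school — holds.
(ii) no code violations — not met.
(c) = T OR F = true.
(1): F AND T AND T → false.
(a) age ≥ 21 — holds.
(b) food handler cert. — satisfied.
(i) closes by 7 p.m. — not met.
(ii) hardship waiver — not satisfied.
(c): F OR F → false.
(2) = T AND T AND F = false.
(i) no complaint in 12 mo. — not satisfied.
(ii) prior license ≥ 5 yr — not met.
(a) = F OR F = false.
(b) all abutters consent — satisfied.
(3) = F AND T = false.
Overall: F OR F OR F → false.

No — denied.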